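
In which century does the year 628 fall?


Century = (year - 1) // 100 + 1
= (628 - 1) // 100 + 1
= 627 // 100 + 1
= 6 + 1

7th century


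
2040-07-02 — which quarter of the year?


Month: July (month 7)
Q1: Jan-Mar, Q2: Apr-Jun, Q3: Jul-Sep, Q4: Oct-Dec

Q3


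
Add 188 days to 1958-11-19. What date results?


Start: 1958-11-19, add 188 days
November 1958 has 30 days: 30 - 19 = 11 days to November 30 -> 177 left
December 1958 has 31 days -> 146 left
January 1959 has 31 days -> 115 left
February 1959 has 28 days -> 87 left
March 1959 has 31 days -> 56 left
April 1959 has 30 days -> 26 left
May 1959: 26 <= 31 -> lands on May 26

Result: 1959-05-26


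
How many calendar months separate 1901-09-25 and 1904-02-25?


From September 1901 to February 1904
3 years * 12 = 36 months, minus 7 months = 29

29 months


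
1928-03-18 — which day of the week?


Date: March 18, 1928
Anchor: Jan 1, 1928. With p = 1928 - 1 = 1927: (p + p//4 - p//100 + p//400) mod 7 = (1927 + 481 - 19 + 4) mod 7 = 2393 mod 7 = 6 -> Sunday (Mon=0 ... Sun=6)
Days before March (Jan-Feb): 60; offset = 60 + 18 - 1 = 77
Weekday index = (6 + 77) mod 7 = 6

Day of the week: Sunday


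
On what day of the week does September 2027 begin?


Target: September 1, 2027
Anchor: Jan 1, 2027. With p = 2027 - 1 = 2026: (p + p//4 - p//100 + p//400) mod 7 = (2026 + 506 - 20 + 5) mod 7 = 2517 mod 7 = 4 -> Friday (Mon=0 ... Sun=6)
Days before September (Jan-Aug): 243 days
Weekday index = (4 + 243) mod 7 = 2

Wednesday


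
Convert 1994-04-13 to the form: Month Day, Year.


ISO 1994-04-13 parses as year=1994, month=04, day=13
Month 4 -> April

April 13, 1994


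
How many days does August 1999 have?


August 1999

31 days


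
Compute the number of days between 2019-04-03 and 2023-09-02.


From 2019-04-03 to 2023-09-02
2019-04-03: days before April = 31 + 28 + 31 = 90 (2019 is not a leap year); day of year = 90 + 3 = 93
2023-09-02: days before September = 31 + 28 + 31 + 30 + 31 + 30 + 31 + 31 = 243 (2023 is not a leap year); day of year = 243 + 2 = 245
Rest of 2019: 365 - 93 = 272
Full years 2020 (366), 2021 (365), 2022 (365): 1096
Total = 272 + 1096 + 245 = 1613

1613 days


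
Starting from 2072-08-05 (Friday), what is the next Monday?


Current: Friday
Target: Monday
Days ahead: 3

Next Monday: 2072-08-08


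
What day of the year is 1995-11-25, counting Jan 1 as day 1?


Date: November 25, 1995
Days in months 1 through 10: 304
Plus 25 days in November

Day of year: 329


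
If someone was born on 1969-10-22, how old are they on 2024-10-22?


Birth: 1969-10-22
Reference: 2024-10-22
Year difference: 2024 - 1969 = 55

55 years old


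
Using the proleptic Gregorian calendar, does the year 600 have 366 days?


Gregorian leap year rule: divisible by 4, but not by 100, unless also by 400.
600 is divisible by 100 but not 400 -> not a leap year

No


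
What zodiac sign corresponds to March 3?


Date: March 3
Conventional tropical zodiac dates: Pisces from February 19 onward; Aries starts March 21
March 3 falls within the Pisces range

Pisces


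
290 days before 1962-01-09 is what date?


Start: 1962-01-09, subtract 290 days
Back 9 days from January 9 reaches December 31, 1961 -> 281 left
December 1961 has 31 days -> back to November 30, 1961 -> 250 left
November 1961 has 30 days -> back to October 31, 1961 -> 220 left
October 1961 has 31 days -> back to September 30, 1961 -> 189 left
September 1961 has 30 days -> back to August 31, 1961 -> 159 left
August 1961 has 31 days -> back to July 31, 1961 -> 128 left
July 1961 has 31 days -> back to June 30, 1961 -> 97 left
June 1961 has 30 days -> back to May 31, 1961 -> 67 left
May 1961 has 31 days -> back to April 30, 1961 -> 36 left
April 1961 has 30 days -> back to March 31, 1961 -> 6 left
March 1961: 31 - 6 = 25 -> lands on March 25

Result: 1961-03-25


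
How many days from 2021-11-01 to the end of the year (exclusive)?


Day of year: 305 of 365
Remaining = 365 - 305

60 days


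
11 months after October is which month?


October is month 10
10 + 11 = 21; wrap: 21 - 12 = 9

September


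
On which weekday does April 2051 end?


April 2051 has 30 days
Anchor: Jan 1, 2051. With p = 2051 - 1 = 2050: (p + p//4 - p//100 + p//400) mod 7 = (2050 + 512 - 20 + 5) mod 7 = 2547 mod 7 = 6 -> Sunday (Mon=0 ... Sun=6)
Days before April (Jan-Mar): 90; April 1 index = (6 + 90) mod 7 = 5 -> Saturday
Last day offset: 30 - 1 = 29 days
Weekday index = (5 + 29) mod 7 = 6

Sunday, April 30


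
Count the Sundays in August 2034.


August 2034 has 31 days
Anchor: Jan 1, 2034. With p = 2034 - 1 = 2033: (p + p//4 - p//100 + p//400) mod 7 = (2033 + 508 - 20 + 5) mod 7 = 2526 mod 7 = 6 -> Sunday (Mon=0 ... Sun=6)
Days before August (Jan-Jul): 212; August 1 index = (6 + 212) mod 7 = 1 -> Tuesday
First Sunday is August 6
Sundays: 6, 13, 20, 27

4 Sundays


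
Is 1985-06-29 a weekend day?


Anchor: Jan 1, 1985. With p = 1985 - 1 = 1984: (p + p//4 - p//100 + p//400) mod 7 = (1984 + 496 - 19 + 4) mod 7 = 2465 mod 7 = 1 -> Tuesday (Mon=0 ... Sun=6)
Day of year: 180; offset = 179
Weekday index = (1 + 179) mod 7 = 5 -> Saturday
Weekend days: Saturday, Sunday

Yes


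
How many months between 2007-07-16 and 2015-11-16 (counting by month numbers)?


From July 2007 to November 2015
8 years * 12 = 96 months, plus 4 months = 100

100 months


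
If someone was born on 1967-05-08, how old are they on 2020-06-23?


Birth: 1967-05-08
Reference: 2020-06-23
Year difference: 2020 - 1967 = 53

53 years old


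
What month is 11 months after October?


October is month 10
10 + 11 = 21; wrap: 21 - 12 = 9

September


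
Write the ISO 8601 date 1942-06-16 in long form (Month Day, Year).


ISO 1942-06-16 parses as year=1942, month=06, day=16
Month 6 -> June

June 16, 1942


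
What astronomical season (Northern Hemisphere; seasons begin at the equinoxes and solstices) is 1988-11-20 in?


Date: November 20
Astronomical Autumn (approx.; exact equinox/solstice day varies by year): September 22 to December 20
November 20 falls within the Autumn window

Autumn


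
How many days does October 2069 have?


October 2069

31 days


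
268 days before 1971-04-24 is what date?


Start: 1971-04-24, subtract 268 days
Back 24 days from April 24 reaches March 31, 1971 -> 244 left
March 1971 has 31 days -> back to February 28, 1971 -> 213 left
February 1971 has 28 days -> back to January 31, 1971 -> 185 left
January 1971 has 31 days -> back to December 31, 1970 -> 154 left
December 1970 has 31 days -> back to November 30, 1970 -> 123 left
November 1970 has 30 days -> back to October 31, 1970 -> 93 left
October 1970 has 31 days -> back to September 30, 1970 -> 62 left
September 1970 has 30 days -> back to August 31, 1970 -> 32 left
August 1970 has 31 days -> back to July 31, 1970 -> 1 left
July 1970: 31 - 1 = 30 -> lands on July 30

Result: 1970-07-30


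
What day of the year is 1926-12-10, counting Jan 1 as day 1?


Date: December 10, 1926
Days in months 1 through 11: 334
Plus 10 days in December

Day of year: 344


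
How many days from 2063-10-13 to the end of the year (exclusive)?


Day of year: 286 of 365
Remaining = 365 - 286

79 days


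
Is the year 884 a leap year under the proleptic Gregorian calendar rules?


Gregorian leap year rule: divisible by 4, but not by 100, unless also by 400.
884 is divisible by 4 but not 100 -> leap year

Yes


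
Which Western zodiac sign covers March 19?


Date: March 19
Conventional tropical zodiac dates: Pisces from February 19 onward; Aries starts March 21
March 19 falls within the Pisces range

Pisces


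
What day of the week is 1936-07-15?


Date: July 15, 1936
Anchor: Jan 1, 1936. With p = 1936 - 1 = 1935: (p + p//4 - p//100 + p//400) mod 7 = (1935 + 483 - 19 + 4) mod 7 = 2403 mod 7 = 2 -> Wednesday (Mon=0 ... Sun=6)
Days before July (Jan-Jun): 182; offset = 182 + 15 - 1 = 196
Weekday index = (2 + 196) mod 7 = 2

Day of the week: Wednesday


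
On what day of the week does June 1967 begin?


Target: June 1, 1967
Anchor: Jan 1, 1967. With p = 1967 - 1 = 1966: (p + p//4 - p//100 + p//400) mod 7 = (1966 + 491 - 19 + 4) mod 7 = 2442 mod 7 = 6 -> Sunday (Mon=0 ... Sun=6)
Days before June (Jan-May): 151 days
Weekday index = (6 + 151) mod 7 = 3

Thursday


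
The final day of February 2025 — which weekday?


February 2025 has 28 days
Anchor: Jan 1, 2025. With p = 2025 - 1 = 2024: (p + p//4 - p//100 + p//400) mod 7 = (2024 + 506 - 20 + 5) mod 7 = 2515 mod 7 = 2 -> Wednesday (Mon=0 ... Sun=6)
Days before February (Jan): 31; February 1 index = (2 + 31) mod 7 = 5 -> Saturday
Last day offset: 28 - 1 = 27 days
Weekday index = (5 + 27) mod 7 = 4

Friday, February 28


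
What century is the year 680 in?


Century = (year - 1) // 100 + 1
= (680 - 1) // 100 + 1
= 679 // 100 + 1
= 6 + 1

7th century


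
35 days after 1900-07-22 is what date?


Start: 1900-07-22, add 35 days
July 1900 has 31 days: 31 - 22 = 9 days to July 31 -> 26 left
August 1900: 26 <= 31 -> lands on August 26

Result: 1900-08-26


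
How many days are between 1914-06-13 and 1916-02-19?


From 1914-06-13 to 1916-02-19
1914-06-13: days before June = 31 + 28 + 31 + 30 + 31 = 151 (1914 is not a leap year); day of year = 151 + 13 = 164
1916-02-19: days before February = 31; day of year = 31 + 19 = 50
Rest of 1914: 365 - 164 = 201
Full years 1915 (365): 365
Total = 201 + 365 + 50 = 616

616 days


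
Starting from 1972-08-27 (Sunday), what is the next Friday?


Current: Sunday
Target: Friday
Days ahead: 5

Next Friday: 1972-09-01


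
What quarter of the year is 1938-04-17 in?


Month: April (month 4)
Q1: Jan-Mar, Q2: Apr-Jun, Q3: Jul-Sep, Q4: Oct-Dec

Q2


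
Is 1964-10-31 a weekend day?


Anchor: Jan 1, 1964. With p = 1964 - 1 = 1963: (p + p//4 - p//100 + p//400) mod 7 = (1963 + 490 - 19 + 4) mod 7 = 2438 mod 7 = 2 -> Wednesday (Mon=0 ... Sun=6)
Day of year: 305; offset = 304
Weekday index = (2 + 304) mod 7 = 5 -> Saturday
Weekend days: Saturday, Sunday

Yes


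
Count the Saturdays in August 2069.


August 2069 has 31 days
Anchor: Jan 1, 2069. With p = 2069 - 1 = 2068: (p + p//4 - p//100 + p//400) mod 7 = (2068 + 517 - 20 + 5) mod 7 = 2570 mod 7 = 1 -> Tuesday (Mon=0 ... Sun=6)
Days before August (Jan-Jul): 212; August 1 index = (1 + 212) mod 7 = 3 -> Thursday
First Saturday is August 3
Saturdays: 3, 10, 17, 24, 31

5 Saturdays


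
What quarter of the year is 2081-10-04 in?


Month: October (month 10)
Q1: Jan-Mar, Q2: Apr-Jun, Q3: Jul-Sep, Q4: Oct-Dec

Q4


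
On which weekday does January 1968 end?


January 1968 has 31 days
Anchor: Jan 1, 1968. With p = 1968 - 1 = 1967: (p + p//4 - p//100 + p//400) mod 7 = (1967 + 491 - 19 + 4) mod 7 = 2443 mod 7 = 0 -> Monday (Mon=0 ... Sun=6)
January 1 is the anchor itself -> Monday
Last day offset: 31 - 1 = 30 days
Weekday index = (0 + 30) mod 7 = 2

Wednesday, January 31


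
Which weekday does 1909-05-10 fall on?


Date: May 10, 1909
Anchor: Jan 1, 1909. With p = 1909 - 1 = 1908: (p + p//4 - p//100 + p//400) mod 7 = (1908 + 477 - 19 + 4) mod 7 = 2370 mod 7 = 4 -> Friday (Mon=0 ... Sun=6)
Days before May (Jan-Apr): 120; offset = 120 + 10 - 1 = 129
Weekday index = (4 + 129) mod 7 = 0

Day of the week: Monday


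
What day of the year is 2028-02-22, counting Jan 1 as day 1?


Date: February 22, 2028
Days in months 1 through 1: 31
Plus 22 days in February

Day of year: 53


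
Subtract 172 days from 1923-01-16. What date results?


Start: 1923-01-16, subtract 172 days
Back 16 days from January 16 reaches December 31, 1922 -> 156 left
December 1922 has 31 days -> back to November 30, 1922 -> 125 left
November 1922 has 30 days -> back to October 31, 1922 -> 95 left
October 1922 has 31 days -> back to September 30, 1922 -> 64 left
September 1922 has 30 days -> back to August 31, 1922 -> 34 left
August 1922 has 31 days -> back to July 31, 1922 -> 3 left
July 1922: 31 - 3 = 28 -> lands on July 28

Result: 1922-07-28


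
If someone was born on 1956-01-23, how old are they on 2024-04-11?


Birth: 1956-01-23
Reference: 2024-04-11
Year difference: 2024 - 1956 = 68

68 years old


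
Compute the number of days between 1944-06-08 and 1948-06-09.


From 1944-06-08 to 1948-06-09
1944-06-08: days before June = 31 + 29 + 31 + 30 + 31 = 152 (1944 is a leap year); day of year = 152 + 8 = 160
1948-06-09: days before June = 31 + 29 + 31 + 30 + 31 = 152 (1948 is a leap year); day of year = 152 + 9 = 161
Rest of 1944: 366 - 160 = 206
Full years 1945 (365), 1946 (365), 1947 (365): 1095
Total = 206 + 1095 + 161 = 1462

1462 days


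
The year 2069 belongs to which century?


Century = (year - 1) // 100 + 1
= (2069 - 1) // 100 + 1
= 2068 // 100 + 1
= 20 + 1

21st century


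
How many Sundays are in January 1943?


January 1943 has 31 days
Anchor: Jan 1, 1943. With p = 1943 - 1 = 1942: (p + p//4 - p//100 + p//400) mod 7 = (1942 + 485 - 19 + 4) mod 7 = 2412 mod 7 = 4 -> Friday (Mon=0 ... Sun=6)
January 1 is the anchor itself -> Friday
First Sunday is January 3
Sundays: 3, 10, 17, 24, 31

5 Sundays


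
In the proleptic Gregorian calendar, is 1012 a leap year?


Gregorian leap year rule: divisible by 4, but not by 100, unless also by 400.
1012 is divisible by 4 but not 100 -> leap year

Yes


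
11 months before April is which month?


April is month 4
4 - 11 = -7; wrap: -7 + 12 = 5

May


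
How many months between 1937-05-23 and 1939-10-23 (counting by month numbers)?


From May 1937 to October 1939
2 years * 12 = 24 months, plus 5 months = 29

29 months


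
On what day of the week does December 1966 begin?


Target: December 1, 1966
Anchor: Jan 1, 1966. With p = 1966 - 1 = 1965: (p + p//4 - p//100 + p//400) mod 7 = (1965 + 491 - 19 + 4) mod 7 = 2441 mod 7 = 5 -> Saturday (Mon=0 ... Sun=6)
Days before December (Jan-Nov): 334 days
Weekday index = (5 + 334) mod 7 = 3

Thursday


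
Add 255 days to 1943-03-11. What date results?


Start: 1943-03-11, add 255 days
March 1943 has 31 days: 31 - 11 = 20 days to March 31 -> 235 left
April 1943 has 30 days -> 205 left
May 1943 has 31 days -> 174 left
June 1943 has 30 days -> 144 left
July 1943 has 31 days -> 113 left
August 1943 has 31 days -> 82 left
September 1943 has 30 days -> 52 left
October 1943 has 31 days -> 21 left
November 1943: 21 <= 30 -> lands on November 21

Result: 1943-11-21


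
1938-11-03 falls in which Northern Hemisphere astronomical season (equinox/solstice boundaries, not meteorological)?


Date: November 3
Astronomical Autumn (approx.; exact equinox/solstice day varies by year): September 22 to December 20
November 3 falls within the Autumn window

Autumn


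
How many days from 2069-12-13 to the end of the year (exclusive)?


Day of year: 347 of 365
Remaining = 365 - 347

18 days


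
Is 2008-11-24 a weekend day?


Anchor: Jan 1, 2008. With p = 2008 - 1 = 2007: (p + p//4 - p//100 + p//400) mod 7 = (2007 + 501 - 20 + 5) mod 7 = 2493 mod 7 = 1 -> Tuesday (Mon=0 ... Sun=6)
Day of year: 329; offset = 328
Weekday index = (1 + 328) mod 7 = 0 -> Monday
Weekend days: Saturday, Sunday

No


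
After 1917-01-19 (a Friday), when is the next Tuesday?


Current: Friday
Target: Tuesday
Days ahead: 4

Next Tuesday: 1917-01-23


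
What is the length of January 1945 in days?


January 1945

31 days


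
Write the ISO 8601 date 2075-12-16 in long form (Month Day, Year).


ISO 2075-12-16 parses as year=2075, month=12, day=16
Month 12 -> December

December 16, 2075


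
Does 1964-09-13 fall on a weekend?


Anchor: Jan 1, 1964. With p = 1964 - 1 = 1963: (p + p//4 - p//100 + p//400) mod 7 = (1963 + 490 - 19 + 4) mod 7 = 2438 mod 7 = 2 -> Wednesday (Mon=0 ... Sun=6)
Day of year: 257; offset = 256
Weekday index = (2 + 256) mod 7 = 6 -> Sunday
Weekend days: Saturday, Sunday

Yes


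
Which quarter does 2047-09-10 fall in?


Month: September (month 9)
Q1: Jan-Mar, Q2: Apr-Jun, Q3: Jul-Sep, Q4: Oct-Dec

Q3


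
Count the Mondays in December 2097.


December 2097 has 31 days
Anchor: Jan 1, 2097. With p = 2097 - 1 = 2096: (p + p//4 - p//100 + p//400) mod 7 = (2096 + 524 - 20 + 5) mod 7 = 2605 mod 7 = 1 -> Tuesday (Mon=0 ... Sun=6)
Days before December (Jan-Nov): 334; December 1 index = (1 + 334) mod 7 = 6 -> Sunday
First Monday is December 2
Mondays: 2, 9, 16, 23, 30

5 Mondays


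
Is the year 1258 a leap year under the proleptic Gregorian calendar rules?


Gregorian leap year rule: divisible by 4, but not by 100, unless also by 400.
1258 is not divisible by 4 -> not a leap year

No


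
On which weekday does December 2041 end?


December 2041 has 31 days
Anchor: Jan 1, 2041. With p = 2041 - 1 = 2040: (p + p//4 - p//100 + p//400) mod 7 = (2040 + 510 - 20 + 5) mod 7 = 2535 mod 7 = 1 -> Tuesday (Mon=0 ... Sun=6)
Days before December (Jan-Nov): 334; December 1 index = (1 + 334) mod 7 = 6 -> Sunday
Last day offset: 31 - 1 = 30 days
Weekday index = (6 + 30) mod 7 = 1

Tuesday, December 31


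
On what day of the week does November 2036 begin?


Target: November 1, 2036
Anchor: Jan 1, 2036. With p = 2036 - 1 = 2035: (p + p//4 - p//100 + p//400) mod 7 = (2035 + 508 - 20 + 5) mod 7 = 2528 mod 7 = 1 -> Tuesday (Mon=0 ... Sun=6)
Days before November (Jan-Oct): 305 days
Weekday index = (1 + 305) mod 7 = 5

Saturday


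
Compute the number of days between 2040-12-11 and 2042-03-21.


From 2040-12-11 to 2042-03-21
2040-12-11: days before December = 31 + 29 + 31 + 30 + 31 + 30 + 31 + 31 + 30 + 31 + 30 = 335 (2040 is a leap year); day of year = 335 + 11 = 346
2042-03-21: days before March = 31 + 28 = 59 (2042 is not a leap year); day of year = 59 + 21 = 80
Rest of 2040: 366 - 346 = 20
Full years 2041 (365): 365
Total = 20 + 365 + 80 = 465

465 days


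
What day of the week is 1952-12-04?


Date: December 4, 1952
Anchor: Jan 1, 1952. With p = 1952 - 1 = 1951: (p + p//4 - p//100 + p//400) mod 7 = (1951 + 487 - 19 + 4) mod 7 = 2423 mod 7 = 1 -> Tuesday (Mon=0 ... Sun=6)
Days before December (Jan-Nov): 335; offset = 335 + 4 - 1 = 338
Weekday index = (1 + 338) mod 7 = 3

Day of the week: Thursday


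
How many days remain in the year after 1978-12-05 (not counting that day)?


Day of year: 339 of 365
Remaining = 365 - 339

26 days


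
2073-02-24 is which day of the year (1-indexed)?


Date: February 24, 2073
Days in months 1 through 1: 31
Plus 24 days in February

Day of year: 55


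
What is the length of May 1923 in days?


May 1923

31 days


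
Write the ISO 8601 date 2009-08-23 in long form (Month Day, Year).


ISO 2009-08-23 parses as year=2009, month=08, day=23
Month 8 -> August

August 23, 2009


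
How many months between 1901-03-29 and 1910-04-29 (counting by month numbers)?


From March 1901 to April 1910
9 years * 12 = 108 months, plus 1 month = 109

109 months


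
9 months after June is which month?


June is month 6
6 + 9 = 15; wrap: 15 - 12 = 3

March


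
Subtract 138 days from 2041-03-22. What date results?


Start: 2041-03-22, subtract 138 days
Back 22 days from March 22 reaches February 28, 2041 -> 116 left
February 2041 has 28 days -> back to January 31, 2041 -> 88 left
January 2041 has 31 days -> back to December 31, 2040 -> 57 left
December 2040 has 31 days -> back to November 30, 2040 -> 26 left
November 2040: 30 - 26 = 4 -> lands on November 4

Result: 2040-11-04


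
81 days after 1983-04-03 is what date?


Start: 1983-04-03, add 81 days
April 1983 has 30 days: 30 - 3 = 27 days to April 30 -> 54 left
May 1983 has 31 days -> 23 left
June 1983: 23 <= 30 -> lands on June 23

Result: 1983-06-23


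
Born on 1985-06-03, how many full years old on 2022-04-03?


Birth: 1985-06-03
Reference: 2022-04-03
Year difference: 2022 - 1985 = 37
Birthday not yet reached in 2022, subtract 1

36 years old


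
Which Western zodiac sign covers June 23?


Date: June 23
Conventional tropical zodiac dates: Cancer from June 21 onward; Leo starts July 23
June 23 falls within the Cancer range

Cancer


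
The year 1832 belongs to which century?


Century = (year - 1) // 100 + 1
= (1832 - 1) // 100 + 1
= 1831 // 100 + 1
= 18 + 1

19th century


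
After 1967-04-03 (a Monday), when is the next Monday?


Current: Monday
Target: Monday
Days ahead: 7

Next Monday: 1967-04-10


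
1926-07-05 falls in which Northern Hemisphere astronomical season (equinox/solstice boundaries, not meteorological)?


Date: July 5
Astronomical Summer (approx.; exact equinox/solstice day varies by year): June 21 to September 21
July 5 falls within the Summer window

Summer


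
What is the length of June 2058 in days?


June 2058

30 days


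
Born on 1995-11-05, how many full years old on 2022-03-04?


Birth: 1995-11-05
Reference: 2022-03-04
Year difference: 2022 - 1995 = 27
Birthday not yet reached in 2022, subtract 1

26 years old


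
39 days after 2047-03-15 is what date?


Start: 2047-03-15, add 39 days
March 2047 has 31 days: 31 - 15 = 16 days to March 31 -> 23 left
April 2047: 23 <= 30 -> lands on April 23

Result: 2047-04-23


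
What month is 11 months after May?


May is month 5
5 + 11 = 16; wrap: 16 - 12 = 4

April


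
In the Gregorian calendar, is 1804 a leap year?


Gregorian leap year rule: divisible by 4, but not by 100, unless also by 400.
1804 is divisible by 4 but not 100 -> leap year

Yes


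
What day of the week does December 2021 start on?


Target: December 1, 2021
Anchor: Jan 1, 2021. With p = 2021 - 1 = 2020: (p + p//4 - p//100 + p//400) mod 7 = (2020 + 505 - 20 + 5) mod 7 = 2510 mod 7 = 4 -> Friday (Mon=0 ... Sun=6)
Days before December (Jan-Nov): 334 days
Weekday index = (4 + 334) mod 7 = 2

Wednesday


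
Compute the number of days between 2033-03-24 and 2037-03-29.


From 2033-03-24 to 2037-03-29
2033-03-24: days before March = 31 + 28 = 59 (2033 is not a leap year); day of year = 59 + 24 = 83
2037-03-29: days before March = 31 + 28 = 59 (2037 is not a leap year); day of year = 59 + 29 = 88
Rest of 2033: 365 - 83 = 282
Full years 2034 (365), 2035 (365), 2036 (366): 1096
Total = 282 + 1096 + 88 = 1466

1466 days


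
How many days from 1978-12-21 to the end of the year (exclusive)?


Day of year: 355 of 365
Remaining = 365 - 355

10 days


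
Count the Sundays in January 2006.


January 2006 has 31 days
Anchor: Jan 1, 2006. With p = 2006 - 1 = 2005: (p + p//4 - p//100 + p//400) mod 7 = (2005 + 501 - 20 + 5) mod 7 = 2491 mod 7 = 6 -> Sunday (Mon=0 ... Sun=6)
January 1 is the anchor itself -> Sunday
First Sunday is January 1
Sundays: 1, 8, 15, 22, 29

5 Sundays


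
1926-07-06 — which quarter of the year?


Month: July (month 7)
Q1: Jan-Mar, Q2: Apr-Jun, Q3: Jul-Sep, Q4: Oct-Dec

Q3


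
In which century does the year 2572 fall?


Century = (year - 1) // 100 + 1
= (2572 - 1) // 100 + 1
= 2571 // 100 + 1
= 25 + 1

26th century


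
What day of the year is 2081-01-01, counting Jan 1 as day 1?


Date: January 1, 2081
No months before January
Plus 1 days in January

Day of year: 1


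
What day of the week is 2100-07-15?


Date: July 15, 2100
Anchor: Jan 1, 2100. With p = 2100 - 1 = 2099: (p + p//4 - p//100 + p//400) mod 7 = (2099 + 524 - 20 + 5) mod 7 = 2608 mod 7 = 4 -> Friday (Mon=0 ... Sun=6)
Days before July (Jan-Jun): 181; offset = 181 + 15 - 1 = 195
Weekday index = (4 + 195) mod 7 = 3

Day of the week: Thursday


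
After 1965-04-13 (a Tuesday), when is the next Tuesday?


Current: Tuesday
Target: Tuesday
Days ahead: 7

Next Tuesday: 1965-04-20


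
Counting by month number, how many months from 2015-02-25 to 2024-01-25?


From February 2015 to January 2024
9 years * 12 = 108 months, minus 1 month = 107

107 months


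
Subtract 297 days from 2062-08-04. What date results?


Start: 2062-08-04, subtract 297 days
Back 4 days from August 4 reaches July 31, 2062 -> 293 left
July 2062 has 31 days -> back to June 30, 2062 -> 262 left
June 2062 has 30 days -> back to May 31, 2062 -> 232 left
May 2062 has 31 days -> back to April 30, 2062 -> 201 left
April 2062 has 30 days -> back to March 31, 2062 -> 171 left
March 2062 has 31 days -> back to February 28, 2062 -> 140 left
February 2062 has 28 days -> back to January 31, 2062 -> 112 left
January 2062 has 31 days -> back to December 31, 2061 -> 81 left
December 2061 has 31 days -> back to November 30, 2061 -> 50 left
November 2061 has 30 days -> back to October 31, 2061 -> 20 left
October 2061: 31 - 20 = 11 -> lands on October 11

Result: 2061-10-11


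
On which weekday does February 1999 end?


February 1999 has 28 days
Anchor: Jan 1, 1999. With p = 1999 - 1 = 1998: (p + p//4 - p//100 + p//400) mod 7 = (1998 + 499 - 19 + 4) mod 7 = 2482 mod 7 = 4 -> Friday (Mon=0 ... Sun=6)
Days before February (Jan): 31; February 1 index = (4 + 31) mod 7 = 0 -> Monday
Last day offset: 28 - 1 = 27 days
Weekday index = (0 + 27) mod 7 = 6

Sunday, February 28


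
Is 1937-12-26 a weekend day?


Anchor: Jan 1, 1937. With p = 1937 - 1 = 1936: (p + p//4 - p//100 + p//400) mod 7 = (1936 + 484 - 19 + 4) mod 7 = 2405 mod 7 = 4 -> Friday (Mon=0 ... Sun=6)
Day of year: 360; offset = 359
Weekday index = (4 + 359) mod 7 = 6 -> Sunday
Weekend days: Saturday, Sunday

Yes


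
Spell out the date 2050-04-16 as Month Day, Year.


ISO 2050-04-16 parses as year=2050, month=04, day=16
Month 4 -> April

April 16, 2050


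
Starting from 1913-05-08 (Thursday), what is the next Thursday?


Current: Thursday
Target: Thursday
Days ahead: 7

Next Thursday: 1913-05-15


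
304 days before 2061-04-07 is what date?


Start: 2061-04-07, subtract 304 days
Back 7 days from April 7 reaches March 31, 2061 -> 297 left
March 2061 has 31 days -> back to February 28, 2061 -> 266 left
February 2061 has 28 days -> back to January 31, 2061 -> 238 left
January 2061 has 31 days -> back to December 31, 2060 -> 207 left
December 2060 has 31 days -> back to November 30, 2060 -> 176 left
November 2060 has 30 days -> back to October 31, 2060 -> 146 left
October 2060 has 31 days -> back to September 30, 2060 -> 115 left
September 2060 has 30 days -> back to August 31, 2060 -> 85 left
August 2060 has 31 days -> back to July 31, 2060 -> 54 left
July 2060 has 31 days -> back to June 30, 2060 -> 23 left
June 2060: 30 - 23 = 7 -> lands on June 7

Result: 2060-06-07


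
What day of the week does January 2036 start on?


Target: January 1, 2036
Anchor: Jan 1, 2036. With p = 2036 - 1 = 2035: (p + p//4 - p//100 + p//400) mod 7 = (2035 + 508 - 20 + 5) mod 7 = 2528 mod 7 = 1 -> Tuesday (Mon=0 ... Sun=6)
Offset from anchor: 0 days
Weekday index = (1 + 0) mod 7 = 1

Tuesday


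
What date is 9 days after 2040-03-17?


Start: 2040-03-17, add 9 days
March 2040 has 31 days; 17 + 9 = 26 stays within March

Result: 2040-03-26


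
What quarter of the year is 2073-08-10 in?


Month: August (month 8)
Q1: Jan-Mar, Q2: Apr-Jun, Q3: Jul-Sep, Q4: Oct-Dec

Q3


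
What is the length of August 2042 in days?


August 2042

31 days


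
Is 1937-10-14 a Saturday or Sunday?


Anchor: Jan 1, 1937. With p = 1937 - 1 = 1936: (p + p//4 - p//100 + p//400) mod 7 = (1936 + 484 - 19 + 4) mod 7 = 2405 mod 7 = 4 -> Friday (Mon=0 ... Sun=6)
Day of year: 287; offset = 286
Weekday index = (4 + 286) mod 7 = 3 -> Thursday
Weekend days: Saturday, Sunday

No


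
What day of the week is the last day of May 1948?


May 1948 has 31 days
Anchor: Jan 1, 1948. With p = 1948 - 1 = 1947: (p + p//4 - p//100 + p//400) mod 7 = (1947 + 486 - 19 + 4) mod 7 = 2418 mod 7 = 3 -> Thursday (Mon=0 ... Sun=6)
Days before May (Jan-Apr): 121; May 1 index = (3 + 121) mod 7 = 5 -> Saturday
Last day offset: 31 - 1 = 30 days
Weekday index = (5 + 30) mod 7 = 0

Monday, May 31


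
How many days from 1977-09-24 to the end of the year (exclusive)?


Day of year: 267 of 365
Remaining = 365 - 267

98 days


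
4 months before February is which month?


February is month 2
2 - 4 = -2; wrap: -2 + 12 = 10

October


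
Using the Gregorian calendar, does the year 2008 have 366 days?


Gregorian leap year rule: divisible by 4, but not by 100, unless also by 400.
2008 is divisible by 4 but not 100 -> leap year

Yes


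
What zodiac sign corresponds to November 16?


Date: November 16
Conventional tropical zodiac dates: Scorpio from October 23 onward; Sagittarius starts November 22
November 16 falls within the Scorpio range

Scorpio


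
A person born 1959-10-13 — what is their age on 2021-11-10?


Birth: 1959-10-13
Reference: 2021-11-10
Year difference: 2021 - 1959 = 62

62 years old


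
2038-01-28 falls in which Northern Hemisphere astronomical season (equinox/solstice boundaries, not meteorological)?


Date: January 28
Astronomical Winter (approx.; exact equinox/solstice day varies by year): December 21 to March 19
January 28 falls within the Winter window

Winter


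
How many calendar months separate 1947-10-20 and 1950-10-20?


From October 1947 to October 1950
3 years * 12 = 36 months = 36

36 months


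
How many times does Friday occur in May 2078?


May 2078 has 31 days
Anchor: Jan 1, 2078. With p = 2078 - 1 = 2077: (p + p//4 - p//100 + p//400) mod 7 = (2077 + 519 - 20 + 5) mod 7 = 2581 mod 7 = 5 -> Saturday (Mon=0 ... Sun=6)
Days before May (Jan-Apr): 120; May 1 index = (5 + 120) mod 7 = 6 -> Sunday
First Friday is May 6
Fridays: 6, 13, 20, 27

4 Fridays


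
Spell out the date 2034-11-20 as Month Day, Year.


ISO 2034-11-20 parses as year=2034, month=11, day=20
Month 11 -> November

November 20, 2034


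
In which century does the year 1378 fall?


Century = (year - 1) // 100 + 1
= (1378 - 1) // 100 + 1
= 1377 // 100 + 1
= 13 + 1

14th century


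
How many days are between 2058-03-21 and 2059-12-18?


From 2058-03-21 to 2059-12-18
2058-03-21: days before March = 31 + 28 = 59 (2058 is not a leap year); day of year = 59 + 21 = 80
2059-12-18: days before December = 31 + 28 + 31 + 30 + 31 + 30 + 31 + 31 + 30 + 31 + 30 = 334 (2059 is not a leap year); day of year = 334 + 18 = 352
Rest of 2058: 365 - 80 = 285
Total = 285 + 352 = 637

637 days


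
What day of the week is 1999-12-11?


Date: December 11, 1999
Anchor: Jan 1, 1999. With p = 1999 - 1 = 1998: (p + p//4 - p//100 + p//400) mod 7 = (1998 + 499 - 19 + 4) mod 7 = 2482 mod 7 = 4 -> Friday (Mon=0 ... Sun=6)
Days before December (Jan-Nov): 334; offset = 334 + 11 - 1 = 344
Weekday index = (4 + 344) mod 7 = 5

Day of the week: Saturday


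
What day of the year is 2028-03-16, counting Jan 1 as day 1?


Date: March 16, 2028
Days in months 1 through 2: 60
Plus 16 days in March

Day of year: 76


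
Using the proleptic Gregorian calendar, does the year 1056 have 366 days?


Gregorian leap year rule: divisible by 4, but not by 100, unless also by 400.
1056 is divisible by 4 but not 100 -> leap year

Yes


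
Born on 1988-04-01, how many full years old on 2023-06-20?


Birth: 1988-04-01
Reference: 2023-06-20
Year difference: 2023 - 1988 = 35

35 years old


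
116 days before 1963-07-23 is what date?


Start: 1963-07-23, subtract 116 days
Back 23 days from July 23 reaches June 30, 1963 -> 93 left
June 1963 has 30 days -> back to May 31, 1963 -> 63 left
May 1963 has 31 days -> back to April 30, 1963 -> 32 left
April 1963 has 30 days -> back to March 31, 1963 -> 2 left
March 1963: 31 - 2 = 29 -> lands on March 29

Result: 1963-03-29


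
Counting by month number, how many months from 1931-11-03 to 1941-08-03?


From November 1931 to August 1941
10 years * 12 = 120 months, minus 3 months = 117

117 months


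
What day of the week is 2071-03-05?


Date: March 5, 2071
Anchor: Jan 1, 2071. With p = 2071 - 1 = 2070: (p + p//4 - p//100 + p//400) mod 7 = (2070 + 517 - 20 + 5) mod 7 = 2572 mod 7 = 3 -> Thursday (Mon=0 ... Sun=6)
Days before March (Jan-Feb): 59; offset = 59 + 5 - 1 = 63
Weekday index = (3 + 63) mod 7 = 3

Day of the week: Thursday


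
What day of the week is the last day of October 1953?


October 1953 has 31 days
Anchor: Jan 1, 1953. With p = 1953 - 1 = 1952: (p + p//4 - p//100 + p//400) mod 7 = (1952 + 488 - 19 + 4) mod 7 = 2425 mod 7 = 3 -> Thursday (Mon=0 ... Sun=6)
Days before October (Jan-Sep): 273; October 1 index = (3 + 273) mod 7 = 3 -> Thursday
Last day offset: 31 - 1 = 30 days
Weekday index = (3 + 30) mod 7 = 5

Saturday, October 31


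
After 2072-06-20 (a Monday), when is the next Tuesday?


Current: Monday
Target: Tuesday
Days ahead: 1

Next Tuesday: 2072-06-21


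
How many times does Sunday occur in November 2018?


November 2018 has 30 days
Anchor: Jan 1, 2018. With p = 2018 - 1 = 2017: (p + p//4 - p//100 + p//400) mod 7 = (2017 + 504 - 20 + 5) mod 7 = 2506 mod 7 = 0 -> Monday (Mon=0 ... Sun=6)
Days before November (Jan-Oct): 304; November 1 index = (0 + 304) mod 7 = 3 -> Thursday
First Sunday is November 4
Sundays: 4, 11, 18, 25

4 Sundays


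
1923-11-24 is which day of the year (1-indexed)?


Date: November 24, 1923
Days in months 1 through 10: 304
Plus 24 days in November

Day of year: 328


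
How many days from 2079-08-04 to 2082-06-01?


From 2079-08-04 to 2082-06-01
2079-08-04: days before August = 31 + 28 + 31 + 30 + 31 + 30 + 31 = 212 (2079 is not a leap year); day of year = 212 + 4 = 216
2082-06-01: days before June = 31 + 28 + 31 + 30 + 31 = 151 (2082 is not a leap year); day of year = 151 + 1 = 152
Rest of 2079: 365 - 216 = 149
Full years 2080 (366), 2081 (365): 731
Total = 149 + 731 + 152 = 1032

1032 days


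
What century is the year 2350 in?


Century = (year - 1) // 100 + 1
= (2350 - 1) // 100 + 1
= 2349 // 100 + 1
= 23 + 1

24th century


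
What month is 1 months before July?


July is month 7
7 - 1 = 6

June


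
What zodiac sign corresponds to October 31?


Date: October 31
Conventional tropical zodiac dates: Scorpio from October 23 onward; Sagittarius starts November 22
October 31 falls within the Scorpio range

Scorpio


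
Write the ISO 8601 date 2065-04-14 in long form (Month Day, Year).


ISO 2065-04-14 parses as year=2065, month=04, day=14
Month 4 -> April

April 14, 2065


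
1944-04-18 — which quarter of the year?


Month: April (month 4)
Q1: Jan-Mar, Q2: Apr-Jun, Q3: Jul-Sep, Q4: Oct-Dec

Q2


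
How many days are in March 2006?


March 2006

31 days


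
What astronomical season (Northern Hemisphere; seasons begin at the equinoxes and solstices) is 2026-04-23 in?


Date: April 23
Astronomical Spring (approx.; exact equinox/solstice day varies by year): March 20 to June 20
April 23 falls within the Spring window

Spring


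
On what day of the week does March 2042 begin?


Target: March 1, 2042
Anchor: Jan 1, 2042. With p = 2042 - 1 = 2041: (p + p//4 - p//100 + p//400) mod 7 = (2041 + 510 - 20 + 5) mod 7 = 2536 mod 7 = 2 -> Wednesday (Mon=0 ... Sun=6)
Days before March (Jan-Feb): 59 days
Weekday index = (2 + 59) mod 7 = 5

Saturday


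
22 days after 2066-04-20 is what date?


Start: 2066-04-20, add 22 days
April 2066 has 30 days: 30 - 20 = 10 days to April 30 -> 12 left
May 2066: 12 <= 31 -> lands on May 12

Result: 2066-05-12


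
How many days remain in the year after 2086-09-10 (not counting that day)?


Day of year: 253 of 365
Remaining = 365 - 253

112 days


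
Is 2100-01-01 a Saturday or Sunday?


Anchor: Jan 1, 2100. With p = 2100 - 1 = 2099: (p + p//4 - p//100 + p//400) mod 7 = (2099 + 524 - 20 + 5) mod 7 = 2608 mod 7 = 4 -> Friday (Mon=0 ... Sun=6)
Day of year: 1; offset = 0
Weekday index = (4 + 0) mod 7 = 4 -> Friday
Weekend days: Saturday, Sunday

No


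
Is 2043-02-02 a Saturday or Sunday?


Anchor: Jan 1, 2043. With p = 2043 - 1 = 2042: (p + p//4 - p//100 + p//400) mod 7 = (2042 + 510 - 20 + 5) mod 7 = 2537 mod 7 = 3 -> Thursday (Mon=0 ... Sun=6)
Day of year: 33; offset = 32
Weekday index = (3 + 32) mod 7 = 0 -> Monday
Weekend days: Saturday, Sunday

No


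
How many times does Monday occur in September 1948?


September 1948 has 30 days
Anchor: Jan 1, 1948. With p = 1948 - 1 = 1947: (p + p//4 - p//100 + p//400) mod 7 = (1947 + 486 - 19 + 4) mod 7 = 2418 mod 7 = 3 -> Thursday (Mon=0 ... Sun=6)
Days before September (Jan-Aug): 244; September 1 index = (3 + 244) mod 7 = 2 -> Wednesday
First Monday is September 6
Mondays: 6, 13, 20, 27

4 Mondays


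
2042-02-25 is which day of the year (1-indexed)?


Date: February 25, 2042
Days in months 1 through 1: 31
Plus 25 days in February

Day of year: 56


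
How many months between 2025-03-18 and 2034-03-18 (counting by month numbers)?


From March 2025 to March 2034
9 years * 12 = 108 months = 108

108 months


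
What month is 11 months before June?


June is month 6
6 - 11 = -5; wrap: -5 + 12 = 7

July


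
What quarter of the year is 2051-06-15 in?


Month: June (month 6)
Q1: Jan-Mar, Q2: Apr-Jun, Q3: Jul-Sep, Q4: Oct-Dec

Q2


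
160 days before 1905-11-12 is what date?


Start: 1905-11-12, subtract 160 days
Back 12 days from November 12 reaches October 31, 1905 -> 148 left
October 1905 has 31 days -> back to September 30, 1905 -> 117 left
September 1905 has 30 days -> back to August 31, 1905 -> 87 left
August 1905 has 31 days -> back to July 31, 1905 -> 56 left
July 1905 has 31 days -> back to June 30, 1905 -> 25 left
June 1905: 30 - 25 = 5 -> lands on June 5

Result: 1905-06-05


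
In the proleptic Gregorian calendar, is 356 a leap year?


Gregorian leap year rule: divisible by 4, but not by 100, unless also by 400.
356 is divisible by 4 but not 100 -> leap year

Yes


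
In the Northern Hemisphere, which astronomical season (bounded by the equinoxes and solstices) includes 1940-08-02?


Date: August 2
Astronomical Summer (approx.; exact equinox/solstice day varies by year): June 21 to September 21
August 2 falls within the Summer window

Summer


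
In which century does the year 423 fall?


Century = (year - 1) // 100 + 1
= (423 - 1) // 100 + 1
= 422 // 100 + 1
= 4 + 1

5th century


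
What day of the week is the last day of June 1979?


June 1979 has 30 days
Anchor: Jan 1, 1979. With p = 1979 - 1 = 1978: (p + p//4 - p//100 + p//400) mod 7 = (1978 + 494 - 19 + 4) mod 7 = 2457 mod 7 = 0 -> Monday (Mon=0 ... Sun=6)
Days before June (Jan-May): 151; June 1 index = (0 + 151) mod 7 = 4 -> Friday
Last day offset: 30 - 1 = 29 days
Weekday index = (4 + 29) mod 7 = 5

Saturday, June 30


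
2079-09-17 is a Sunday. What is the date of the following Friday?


Current: Sunday
Target: Friday
Days ahead: 5

Next Friday: 2079-09-22


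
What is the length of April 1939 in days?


April 1939

30 days


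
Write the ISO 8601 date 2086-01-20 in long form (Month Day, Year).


ISO 2086-01-20 parses as year=2086, month=01, day=20
Month 1 -> January

January 20, 2086


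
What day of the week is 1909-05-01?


Date: May 1, 1909
Anchor: Jan 1, 1909. With p = 1909 - 1 = 1908: (p + p//4 - p//100 + p//400) mod 7 = (1908 + 477 - 19 + 4) mod 7 = 2370 mod 7 = 4 -> Friday (Mon=0 ... Sun=6)
Days before May (Jan-Apr): 120; offset = 120 + 1 - 1 = 120
Weekday index = (4 + 120) mod 7 = 5

Day of the week: Saturday


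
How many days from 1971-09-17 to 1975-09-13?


From 1971-09-17 to 1975-09-13
1971-09-17: days before September = 31 + 28 + 31 + 30 + 31 + 30 + 31 + 31 = 243 (1971 is not a leap year); day of year = 243 + 17 = 260
1975-09-13: days before September = 31 + 28 + 31 + 30 + 31 + 30 + 31 + 31 = 243 (1975 is not a leap year); day of year = 243 + 13 = 256
Rest of 1971: 365 - 260 = 105
Full years 1972 (366), 1973 (365), 1974 (365): 1096
Total = 105 + 1096 + 256 = 1457

1457 days


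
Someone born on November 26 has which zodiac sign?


Date: November 26
Conventional tropical zodiac dates: Sagittarius from November 22 onward; Capricorn starts December 22
November 26 falls within the Sagittarius range

Sagittarius
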